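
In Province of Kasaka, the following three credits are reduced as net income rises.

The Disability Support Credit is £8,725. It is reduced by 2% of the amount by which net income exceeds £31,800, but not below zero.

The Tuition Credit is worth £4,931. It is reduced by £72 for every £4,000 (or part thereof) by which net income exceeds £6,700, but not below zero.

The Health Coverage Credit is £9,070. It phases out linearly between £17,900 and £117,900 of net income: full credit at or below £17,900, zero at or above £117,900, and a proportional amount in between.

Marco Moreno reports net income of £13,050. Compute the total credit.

£22,582

Disability Support Credit: £13,050 is at or below the £31,800 threshold, so the full £8,725 applies.
Tuition Credit: income exceeds £6,700 by £6,350, which is 2 full-or-partial £4,000 increments; reduction = 2 × £72 = £144, leaving £4,787.
Health Coverage Credit: £13,050 is at or below the £17,900 threshold, so the full £9,070 applies.
Total: £8,725 + £4,787 + £9,070 = £22,582.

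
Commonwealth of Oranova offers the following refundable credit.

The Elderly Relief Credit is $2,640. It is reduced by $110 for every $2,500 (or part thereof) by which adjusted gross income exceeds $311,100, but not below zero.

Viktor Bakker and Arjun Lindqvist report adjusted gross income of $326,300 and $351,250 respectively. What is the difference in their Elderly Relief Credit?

Viktor ($326,300): Elderly Relief Credit: income exceeds $311,100 by $15,200, which is 7 full-or-partial $2,500 increments; reduction = 7 × $110 = $770, leaving $1,870.
Arjun ($351,250): Elderly Relief Credit: income exceeds $311,100 by $40,150, which is 17 full-or-partial $2,500 increments; reduction = 17 × $110 = $1,870, leaving $770.
Difference: |$1,870 − $770| = $1,100.

$1,100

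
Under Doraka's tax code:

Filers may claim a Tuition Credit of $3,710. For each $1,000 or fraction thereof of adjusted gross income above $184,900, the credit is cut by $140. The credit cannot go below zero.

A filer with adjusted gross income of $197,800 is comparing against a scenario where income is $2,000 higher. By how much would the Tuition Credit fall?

At $197,800 — income exceeds $184,900 by $12,900, which is 13 full-or-partial $1,000 increments; reduction = 13 × $140 = $1,820, leaving $1,890.
At $199,800 — income exceeds $184,900 by $14,900, which is 15 full-or-partial $1,000 increments; reduction = 15 × $140 = $2,100, leaving $1,610.
Lost: $1,890 − $1,610 = $280.

$280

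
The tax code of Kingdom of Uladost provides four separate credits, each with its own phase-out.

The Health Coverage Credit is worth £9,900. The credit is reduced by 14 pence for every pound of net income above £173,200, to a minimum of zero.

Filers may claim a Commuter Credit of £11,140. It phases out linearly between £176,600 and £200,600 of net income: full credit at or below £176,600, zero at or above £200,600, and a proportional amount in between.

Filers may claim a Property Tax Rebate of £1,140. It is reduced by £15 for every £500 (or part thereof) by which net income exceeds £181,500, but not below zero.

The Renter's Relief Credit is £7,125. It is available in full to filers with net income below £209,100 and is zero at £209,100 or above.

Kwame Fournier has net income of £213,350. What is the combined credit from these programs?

Health Coverage Credit: 14% of the £40,150 excess over £173,200 is £5,621; credit = £9,900 − £5,621 = £4,279.
Commuter Credit: £213,350 is at or above £200,600, so the credit is £0.
Property Tax Rebate: income exceeds £181,500 by £31,850, which is 64 full-or-partial £500 increments; reduction = 64 × £15 = £960, leaving £180.
Renter's Relief Credit: £213,350 meets or exceeds the £209,100 cutoff, so the credit is £0.
Total: £4,279 + £0 + £180 + £0 = £4,459.

£4,459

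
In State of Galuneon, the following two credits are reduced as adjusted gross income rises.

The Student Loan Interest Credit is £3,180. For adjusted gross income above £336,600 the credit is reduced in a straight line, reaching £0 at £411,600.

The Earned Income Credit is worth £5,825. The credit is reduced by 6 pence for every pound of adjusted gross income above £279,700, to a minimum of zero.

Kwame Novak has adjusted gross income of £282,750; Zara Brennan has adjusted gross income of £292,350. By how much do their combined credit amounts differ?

£576

Kwame (£282,750): Student Loan Interest Credit: £282,750 is at or below the £336,600 threshold, so the full £3,180 applies. Earned Income Credit: 6% of the £3,050 excess over £279,700 is £183; credit = £5,825 − £183 = £5,642. total £3,180 + £5,642 = £8,822
Zara (£292,350): Student Loan Interest Credit: £292,350 is at or below the £336,600 threshold, so the full £3,180 applies. Earned Income Credit: 6% of the £12,650 excess over £279,700 is £759; credit = £5,825 − £759 = £5,066. total £3,180 + £5,066 = £8,246
Difference: |£8,822 − £8,246| = £576.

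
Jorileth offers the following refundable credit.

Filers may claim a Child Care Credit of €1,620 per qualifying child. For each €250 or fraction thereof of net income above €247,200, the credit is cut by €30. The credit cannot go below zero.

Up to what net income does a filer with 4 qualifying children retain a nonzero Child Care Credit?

€300,950

Full credit = 4 × €1,620 = €6,480.
After 215 increments the reduction is 215 × €30 = €6,450, leaving €30; one more increment wipes it out. Increment 215 ends at excess 215 × €250 = €53,750, so the highest qualifying income is €247,200 + €53,750 = €300,950.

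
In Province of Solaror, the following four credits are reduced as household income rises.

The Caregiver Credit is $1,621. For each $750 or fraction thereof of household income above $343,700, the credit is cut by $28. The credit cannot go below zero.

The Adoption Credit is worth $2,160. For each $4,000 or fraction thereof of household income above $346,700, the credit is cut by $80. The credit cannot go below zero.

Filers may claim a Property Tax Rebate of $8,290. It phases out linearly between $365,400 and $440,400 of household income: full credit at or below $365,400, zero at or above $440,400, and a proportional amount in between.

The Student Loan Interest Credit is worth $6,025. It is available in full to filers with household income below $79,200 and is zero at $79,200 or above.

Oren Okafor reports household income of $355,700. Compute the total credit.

$11,383

Caregiver Credit: income exceeds $343,700 by $12,000, which is 16 full-or-partial $750 increments; reduction = 16 × $28 = $448, leaving $1,173.
Adoption Credit: income exceeds $346,700 by $9,000, which is 3 full-or-partial $4,000 increments; reduction = 3 × $80 = $240, leaving $1,920.
Property Tax Rebate: $355,700 is at or below the $365,400 threshold, so the full $8,290 applies.
Student Loan Interest Credit: $355,700 meets or exceeds the $79,200 cutoff, so the credit is $0.
Total: $1,173 + $1,920 + $8,290 + $0 = $11,383.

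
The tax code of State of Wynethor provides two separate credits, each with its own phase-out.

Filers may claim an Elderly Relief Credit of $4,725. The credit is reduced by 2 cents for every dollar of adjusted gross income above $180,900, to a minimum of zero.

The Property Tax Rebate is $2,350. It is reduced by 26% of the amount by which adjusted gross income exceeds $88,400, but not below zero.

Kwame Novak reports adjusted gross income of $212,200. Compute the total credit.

$4,099

Elderly Relief Credit: 2% of the $31,300 excess over $180,900 is $626; credit = $4,725 − $626 = $4,099.
Property Tax Rebate: 26% of the $123,800 excess over $88,400 is $32,188 ≥ base, so the credit is $0.
Total: $4,099 + $0 = $4,099.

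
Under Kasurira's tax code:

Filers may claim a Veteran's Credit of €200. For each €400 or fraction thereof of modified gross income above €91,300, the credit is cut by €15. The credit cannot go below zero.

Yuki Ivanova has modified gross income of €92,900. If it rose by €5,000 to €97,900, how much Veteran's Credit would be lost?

€140

At €92,900 — income exceeds €91,300 by €1,600, which is 4 full-or-partial €400 increments; reduction = 4 × €15 = €60, leaving €140.
At €97,900 — income exceeds €91,300 by €6,600 → 17 increments × €15 = €255 ≥ base, so the credit is €0.
Lost: €140 − €0 = €140.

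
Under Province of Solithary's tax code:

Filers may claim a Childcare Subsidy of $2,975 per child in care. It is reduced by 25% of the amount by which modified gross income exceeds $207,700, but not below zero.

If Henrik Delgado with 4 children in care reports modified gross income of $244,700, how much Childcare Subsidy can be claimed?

$2,650

Childcare Subsidy: base = 4 × $2,975 = $11,900. 25% of the $37,000 excess over $207,700 is $9,250; credit = $11,900 − $9,250 = $2,650.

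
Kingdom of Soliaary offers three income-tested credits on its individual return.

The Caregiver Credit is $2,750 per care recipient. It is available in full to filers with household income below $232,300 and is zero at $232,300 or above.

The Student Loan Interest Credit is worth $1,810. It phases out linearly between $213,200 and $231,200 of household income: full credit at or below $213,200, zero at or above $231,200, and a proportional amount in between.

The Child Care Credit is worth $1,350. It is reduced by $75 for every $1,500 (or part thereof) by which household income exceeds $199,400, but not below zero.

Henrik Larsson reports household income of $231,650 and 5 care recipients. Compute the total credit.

$13,750

Caregiver Credit: base = 5 × $2,750 = $13,750. $231,650 is below the $232,300 cutoff, so the full $13,750 applies.
Student Loan Interest Credit: $231,650 is at or above $231,200, so the credit is $0.
Child Care Credit: income exceeds $199,400 by $32,250 → 22 increments × $75 = $1,650 ≥ base, so the credit is $0.
Total: $13,750 + $0 + $0 = $13,750.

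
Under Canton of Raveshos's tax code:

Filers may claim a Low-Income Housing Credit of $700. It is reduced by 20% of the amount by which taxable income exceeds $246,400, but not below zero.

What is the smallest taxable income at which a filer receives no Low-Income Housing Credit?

The credit falls by 20% of each dollar above $246,400, so it reaches zero when the excess is $700 / 20% = $3,500: income = $246,400 + $3,500 = $249,900.

$249,900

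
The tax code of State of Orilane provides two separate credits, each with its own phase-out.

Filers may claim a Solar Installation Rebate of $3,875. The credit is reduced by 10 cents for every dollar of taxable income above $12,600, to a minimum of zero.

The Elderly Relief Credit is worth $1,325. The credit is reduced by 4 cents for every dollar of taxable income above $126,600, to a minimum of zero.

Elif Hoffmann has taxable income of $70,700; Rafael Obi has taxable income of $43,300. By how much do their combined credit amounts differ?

Elif ($70,700): Solar Installation Rebate: 10% of the $58,100 excess over $12,600 is $5,810 ≥ base, so the credit is $0. Elderly Relief Credit: $70,700 is at or below the $126,600 threshold, so the full $1,325 applies. total $0 + $1,325 = $1,325
Rafael ($43,300): Solar Installation Rebate: 10% of the $30,700 excess over $12,600 is $3,070; credit = $3,875 − $3,070 = $805. Elderly Relief Credit: $43,300 is at or below the $126,600 threshold, so the full $1,325 applies. total $805 + $1,325 = $2,130
Difference: |$1,325 − $2,130| = $805.

$805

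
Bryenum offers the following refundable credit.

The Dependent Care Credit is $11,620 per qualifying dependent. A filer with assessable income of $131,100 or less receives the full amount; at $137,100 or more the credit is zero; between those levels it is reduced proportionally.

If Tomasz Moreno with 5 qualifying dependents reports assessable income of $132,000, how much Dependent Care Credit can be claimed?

$49,385

Dependent Care Credit: base = 5 × $11,620 = $58,100. $132,000 is $900 into a $6,000 phase-out range, leaving 5,100/6,000 of the credit: $58,100 × 5,100/6,000 = $49,385.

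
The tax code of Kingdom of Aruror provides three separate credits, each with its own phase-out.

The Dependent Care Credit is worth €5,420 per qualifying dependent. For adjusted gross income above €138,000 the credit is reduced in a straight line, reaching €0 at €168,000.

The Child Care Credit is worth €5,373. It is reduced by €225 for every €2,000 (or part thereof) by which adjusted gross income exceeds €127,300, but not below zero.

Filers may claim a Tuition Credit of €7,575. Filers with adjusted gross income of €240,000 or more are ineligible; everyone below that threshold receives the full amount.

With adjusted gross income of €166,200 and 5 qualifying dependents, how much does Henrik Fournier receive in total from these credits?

€10,074

Dependent Care Credit: base = 5 × €5,420 = €27,100. €166,200 is €28,200 into a €30,000 phase-out range, leaving 1,800/30,000 of the credit: €27,100 × 1,800/30,000 = €1,626.
Child Care Credit: income exceeds €127,300 by €38,900, which is 20 full-or-partial €2,000 increments; reduction = 20 × €225 = €4,500, leaving €873.
Tuition Credit: €166,200 is below the €240,000 cutoff, so the full €7,575 applies.
Total: €1,626 + €873 + €7,575 = €10,074.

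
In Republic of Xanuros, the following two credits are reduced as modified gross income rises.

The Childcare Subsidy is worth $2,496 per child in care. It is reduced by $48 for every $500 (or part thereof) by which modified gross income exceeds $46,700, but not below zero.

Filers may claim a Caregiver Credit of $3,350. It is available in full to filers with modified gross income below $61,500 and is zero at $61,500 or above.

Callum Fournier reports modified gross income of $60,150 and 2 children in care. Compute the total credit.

$7,046

Childcare Subsidy: base = 2 × $2,496 = $4,992. income exceeds $46,700 by $13,450, which is 27 full-or-partial $500 increments; reduction = 27 × $48 = $1,296, leaving $3,696.
Caregiver Credit: $60,150 is below the $61,500 cutoff, so the full $3,350 applies.
Total: $3,696 + $3,350 = $7,046.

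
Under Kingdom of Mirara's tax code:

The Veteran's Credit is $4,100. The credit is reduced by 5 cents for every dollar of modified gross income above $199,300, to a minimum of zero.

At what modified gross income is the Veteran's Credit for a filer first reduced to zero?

The credit falls by 5% of each dollar above $199,300, so it reaches zero when the excess is $4,100 / 5% = $82,000: income = $199,300 + $82,000 = $281,300.

$281,300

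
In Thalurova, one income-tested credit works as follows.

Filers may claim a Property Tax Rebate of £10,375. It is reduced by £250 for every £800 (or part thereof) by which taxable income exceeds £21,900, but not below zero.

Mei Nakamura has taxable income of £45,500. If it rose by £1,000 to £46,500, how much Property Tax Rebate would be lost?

£250

At £45,500 — income exceeds £21,900 by £23,600, which is 30 full-or-partial £800 increments; reduction = 30 × £250 = £7,500, leaving £2,875.
At £46,500 — income exceeds £21,900 by £24,600, which is 31 full-or-partial £800 increments; reduction = 31 × £250 = £7,750, leaving £2,625.
Lost: £2,875 − £2,625 = £250.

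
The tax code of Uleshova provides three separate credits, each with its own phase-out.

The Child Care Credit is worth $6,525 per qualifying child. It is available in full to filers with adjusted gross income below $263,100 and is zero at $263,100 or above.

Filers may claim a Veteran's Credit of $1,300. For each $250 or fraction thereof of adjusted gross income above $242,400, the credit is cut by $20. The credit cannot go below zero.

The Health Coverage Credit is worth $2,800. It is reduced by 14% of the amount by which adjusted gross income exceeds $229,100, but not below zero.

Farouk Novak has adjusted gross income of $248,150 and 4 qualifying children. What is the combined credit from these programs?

$27,073

Child Care Credit: base = 4 × $6,525 = $26,100. $248,150 is below the $263,100 cutoff, so the full $26,100 applies.
Veteran's Credit: income exceeds $242,400 by $5,750, which is 23 full-or-partial $250 increments; reduction = 23 × $20 = $460, leaving $840.
Health Coverage Credit: 14% of the $19,050 excess over $229,100 is $2,667; credit = $2,800 − $2,667 = $133.
Total: $26,100 + $840 + $133 = $27,073.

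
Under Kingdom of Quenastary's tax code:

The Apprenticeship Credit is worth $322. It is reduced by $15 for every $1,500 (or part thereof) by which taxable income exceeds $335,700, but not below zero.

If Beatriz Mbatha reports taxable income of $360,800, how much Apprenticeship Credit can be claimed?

$67

Apprenticeship Credit: income exceeds $335,700 by $25,100, which is 17 full-or-partial $1,500 increments; reduction = 17 × $15 = $255, leaving $67.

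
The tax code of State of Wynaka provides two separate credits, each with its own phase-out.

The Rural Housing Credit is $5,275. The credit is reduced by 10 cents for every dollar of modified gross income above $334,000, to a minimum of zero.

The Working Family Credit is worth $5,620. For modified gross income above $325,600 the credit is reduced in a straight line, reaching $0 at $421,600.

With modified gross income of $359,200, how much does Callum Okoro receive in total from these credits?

Rural Housing Credit: 10% of the $25,200 excess over $334,000 is $2,520; credit = $5,275 − $2,520 = $2,755.
Working Family Credit: $359,200 is $33,600 into a $96,000 phase-out range, leaving 62,400/96,000 of the credit: $5,620 × 62,400/96,000 = $3,653.
Total: $2,755 + $3,653 = $6,408.

$6,408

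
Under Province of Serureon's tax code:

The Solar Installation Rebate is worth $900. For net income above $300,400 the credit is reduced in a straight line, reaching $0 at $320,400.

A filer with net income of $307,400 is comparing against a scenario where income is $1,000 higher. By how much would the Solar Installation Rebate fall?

At $307,400 — $307,400 is $7,000 into a $20,000 phase-out range, leaving 13,000/20,000 of the credit: $900 × 13,000/20,000 = $585.
At $308,400 — $308,400 is $8,000 into a $20,000 phase-out range, leaving 12,000/20,000 of the credit: $900 × 12,000/20,000 = $540.
Lost: $585 − $540 = $45.

$45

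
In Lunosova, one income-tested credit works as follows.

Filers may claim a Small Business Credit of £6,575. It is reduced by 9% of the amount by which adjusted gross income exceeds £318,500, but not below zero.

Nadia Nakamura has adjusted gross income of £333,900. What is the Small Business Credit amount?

Small Business Credit: 9% of the £15,400 excess over £318,500 is £1,386; credit = £6,575 − £1,386 = £5,189.

£5,189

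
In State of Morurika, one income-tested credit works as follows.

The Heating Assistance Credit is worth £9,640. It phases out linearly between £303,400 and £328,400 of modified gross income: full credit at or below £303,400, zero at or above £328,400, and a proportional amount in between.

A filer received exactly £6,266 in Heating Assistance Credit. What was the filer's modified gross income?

£312,150

£6,266 is 6,266/9,640 of the full £9,640, so 3,374/9,640 of the £25,000 range has been used: income = £303,400 + £25,000 × 3,374/9,640 = £312,150.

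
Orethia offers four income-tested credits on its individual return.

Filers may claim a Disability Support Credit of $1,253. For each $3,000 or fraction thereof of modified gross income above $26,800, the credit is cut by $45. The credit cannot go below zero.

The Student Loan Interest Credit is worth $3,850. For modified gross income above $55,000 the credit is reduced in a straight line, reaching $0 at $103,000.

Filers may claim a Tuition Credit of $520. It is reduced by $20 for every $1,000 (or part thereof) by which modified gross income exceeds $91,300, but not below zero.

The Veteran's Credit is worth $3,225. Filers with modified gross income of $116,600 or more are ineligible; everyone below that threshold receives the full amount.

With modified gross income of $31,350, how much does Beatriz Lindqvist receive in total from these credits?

Disability Support Credit: income exceeds $26,800 by $4,550, which is 2 full-or-partial $3,000 increments; reduction = 2 × $45 = $90, leaving $1,163.
Student Loan Interest Credit: $31,350 is at or below the $55,000 threshold, so the full $3,850 applies.
Tuition Credit: $31,350 is at or below the $91,300 threshold, so the full $520 applies.
Veteran's Credit: $31,350 is below the $116,600 cutoff, so the full $3,225 applies.
Total: $1,163 + $3,850 + $520 + $3,225 = $8,758.

$8,758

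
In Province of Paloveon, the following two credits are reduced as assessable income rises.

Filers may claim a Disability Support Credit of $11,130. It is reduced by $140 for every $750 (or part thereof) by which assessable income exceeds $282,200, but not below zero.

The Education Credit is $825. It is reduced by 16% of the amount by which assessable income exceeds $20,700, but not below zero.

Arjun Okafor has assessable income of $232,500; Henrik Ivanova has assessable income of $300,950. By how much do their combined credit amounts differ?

$3,500

Arjun ($232,500): Disability Support Credit: $232,500 is at or below the $282,200 threshold, so the full $11,130 applies. Education Credit: 16% of the $211,800 excess over $20,700 is $33,888 ≥ base, so the credit is $0. total $11,130 + $0 = $11,130
Henrik ($300,950): Disability Support Credit: income exceeds $282,200 by $18,750, which is 25 full-or-partial $750 increments; reduction = 25 × $140 = $3,500, leaving $7,630. Education Credit: 16% of the $280,250 excess over $20,700 is $44,840 ≥ base, so the credit is $0. total $7,630 + $0 = $7,630
Difference: |$11,130 − $7,630| = $3,500.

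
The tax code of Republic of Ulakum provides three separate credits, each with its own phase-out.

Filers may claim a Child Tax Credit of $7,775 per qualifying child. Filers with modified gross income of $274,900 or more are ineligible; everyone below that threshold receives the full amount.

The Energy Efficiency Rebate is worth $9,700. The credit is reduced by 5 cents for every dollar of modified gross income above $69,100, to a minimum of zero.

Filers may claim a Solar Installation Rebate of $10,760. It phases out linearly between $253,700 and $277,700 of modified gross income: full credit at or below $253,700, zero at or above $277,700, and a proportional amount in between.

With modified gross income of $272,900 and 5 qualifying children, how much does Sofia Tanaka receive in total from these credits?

Child Tax Credit: base = 5 × $7,775 = $38,875. $272,900 is below the $274,900 cutoff, so the full $38,875 applies.
Energy Efficiency Rebate: 5% of the $203,800 excess over $69,100 is $10,190 ≥ base, so the credit is $0.
Solar Installation Rebate: $272,900 is $19,200 into a $24,000 phase-out range, leaving 4,800/24,000 of the credit: $10,760 × 4,800/24,000 = $2,152.
Total: $38,875 + $0 + $2,152 = $41,027.

$41,027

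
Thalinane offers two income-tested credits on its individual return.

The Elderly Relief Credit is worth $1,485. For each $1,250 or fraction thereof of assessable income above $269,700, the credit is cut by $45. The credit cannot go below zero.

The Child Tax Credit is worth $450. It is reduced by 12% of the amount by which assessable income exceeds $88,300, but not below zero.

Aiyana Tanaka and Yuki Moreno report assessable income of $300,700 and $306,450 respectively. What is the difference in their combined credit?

Aiyana ($300,700): Elderly Relief Credit: income exceeds $269,700 by $31,000, which is 25 full-or-partial $1,250 increments; reduction = 25 × $45 = $1,125, leaving $360. Child Tax Credit: 12% of the $212,400 excess over $88,300 is $25,488 ≥ base, so the credit is $0. total $360 + $0 = $360
Yuki ($306,450): Elderly Relief Credit: income exceeds $269,700 by $36,750, which is 30 full-or-partial $1,250 increments; reduction = 30 × $45 = $1,350, leaving $135. Child Tax Credit: 12% of the $218,150 excess over $88,300 is $26,178 ≥ base, so the credit is $0. total $135 + $0 = $135
Difference: |$360 − $135| = $225.

$225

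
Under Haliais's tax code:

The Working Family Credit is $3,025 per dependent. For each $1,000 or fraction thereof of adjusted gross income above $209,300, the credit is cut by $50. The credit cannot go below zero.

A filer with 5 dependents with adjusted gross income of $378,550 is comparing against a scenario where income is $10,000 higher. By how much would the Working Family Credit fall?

$500

At $378,550 — base = 5 × $3,025 = $15,125. income exceeds $209,300 by $169,250, which is 170 full-or-partial $1,000 increments; reduction = 170 × $50 = $8,500, leaving $6,625.
At $388,550 — base = 5 × $3,025 = $15,125. income exceeds $209,300 by $179,250, which is 180 full-or-partial $1,000 increments; reduction = 180 × $50 = $9,000, leaving $6,125.
Lost: $6,625 − $6,125 = $500.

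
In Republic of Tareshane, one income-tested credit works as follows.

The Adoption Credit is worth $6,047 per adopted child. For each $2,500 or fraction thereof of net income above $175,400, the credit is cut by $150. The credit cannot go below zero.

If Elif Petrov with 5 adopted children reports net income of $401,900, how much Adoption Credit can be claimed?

Adoption Credit: base = 5 × $6,047 = $30,235. income exceeds $175,400 by $226,500, which is 91 full-or-partial $2,500 increments; reduction = 91 × $150 = $13,650, leaving $16,585.

$16,585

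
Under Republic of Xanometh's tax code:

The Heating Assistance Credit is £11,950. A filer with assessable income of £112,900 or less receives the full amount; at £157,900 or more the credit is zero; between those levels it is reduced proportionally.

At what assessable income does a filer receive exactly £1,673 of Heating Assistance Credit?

£1,673 is 1,673/11,950 of the full £11,950, so 10,277/11,950 of the £45,000 range has been used: income = £112,900 + £45,000 × 10,277/11,950 = £151,600.

£151,600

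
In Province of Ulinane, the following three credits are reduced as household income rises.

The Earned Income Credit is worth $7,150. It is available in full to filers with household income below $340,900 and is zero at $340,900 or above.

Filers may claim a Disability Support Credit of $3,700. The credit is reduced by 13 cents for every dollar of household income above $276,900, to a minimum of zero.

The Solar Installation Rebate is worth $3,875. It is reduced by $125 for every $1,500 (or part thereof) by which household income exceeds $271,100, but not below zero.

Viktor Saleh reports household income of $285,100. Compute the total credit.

$12,409

Earned Income Credit: $285,100 is below the $340,900 cutoff, so the full $7,150 applies.
Disability Support Credit: 13% of the $8,200 excess over $276,900 is $1,066; credit = $3,700 − $1,066 = $2,634.
Solar Installation Rebate: income exceeds $271,100 by $14,000, which is 10 full-or-partial $1,500 increments; reduction = 10 × $125 = $1,250, leaving $2,625.
Total: $7,150 + $2,634 + $2,625 = $12,409.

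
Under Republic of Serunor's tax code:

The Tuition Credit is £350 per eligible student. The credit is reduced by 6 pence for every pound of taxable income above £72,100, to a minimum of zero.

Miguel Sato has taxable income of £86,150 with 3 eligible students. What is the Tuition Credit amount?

Tuition Credit: base = 3 × £350 = £1,050. 6% of the £14,050 excess over £72,100 is £843; credit = £1,050 − £843 = £207.

£207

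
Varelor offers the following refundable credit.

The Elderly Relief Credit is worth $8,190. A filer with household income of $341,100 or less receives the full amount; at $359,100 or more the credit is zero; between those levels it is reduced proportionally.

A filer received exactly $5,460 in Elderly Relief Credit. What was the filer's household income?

$347,100

$5,460 is 5,460/8,190 of the full $8,190, so 2,730/8,190 of the $18,000 range has been used: income = $341,100 + $18,000 × 2,730/8,190 = $347,100.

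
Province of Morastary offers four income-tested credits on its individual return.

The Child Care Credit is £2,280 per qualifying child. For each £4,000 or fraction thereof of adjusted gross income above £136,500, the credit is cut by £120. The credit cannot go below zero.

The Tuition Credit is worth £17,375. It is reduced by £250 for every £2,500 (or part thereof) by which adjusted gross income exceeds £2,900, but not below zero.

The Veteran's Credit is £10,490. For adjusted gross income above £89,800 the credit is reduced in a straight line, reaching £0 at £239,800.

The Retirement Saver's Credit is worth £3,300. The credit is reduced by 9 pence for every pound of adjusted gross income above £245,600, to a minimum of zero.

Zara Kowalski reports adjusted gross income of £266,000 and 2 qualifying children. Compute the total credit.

Child Care Credit: base = 2 × £2,280 = £4,560. income exceeds £136,500 by £129,500, which is 33 full-or-partial £4,000 increments; reduction = 33 × £120 = £3,960, leaving £600.
Tuition Credit: income exceeds £2,900 by £263,100 → 106 increments × £250 = £26,500 ≥ base, so the credit is £0.
Veteran's Credit: £266,000 is at or above £239,800, so the credit is £0.
Retirement Saver's Credit: 9% of the £20,400 excess over £245,600 is £1,836; credit = £3,300 − £1,836 = £1,464.
Total: £600 + £0 + £0 + £1,464 = £2,064.

£2,064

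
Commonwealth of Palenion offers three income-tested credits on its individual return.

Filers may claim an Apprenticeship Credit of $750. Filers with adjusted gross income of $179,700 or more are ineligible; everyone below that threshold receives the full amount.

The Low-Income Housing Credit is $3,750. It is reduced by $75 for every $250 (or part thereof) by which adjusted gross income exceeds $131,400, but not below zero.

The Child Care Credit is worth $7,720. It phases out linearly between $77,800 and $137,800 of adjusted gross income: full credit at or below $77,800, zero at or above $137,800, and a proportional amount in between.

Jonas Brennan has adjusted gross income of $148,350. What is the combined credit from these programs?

Apprenticeship Credit: $148,350 is below the $179,700 cutoff, so the full $750 applies.
Low-Income Housing Credit: income exceeds $131,400 by $16,950 → 68 increments × $75 = $5,100 ≥ base, so the credit is $0.
Child Care Credit: $148,350 is at or above $137,800, so the credit is $0.
Total: $750 + $0 + $0 = $750.

$750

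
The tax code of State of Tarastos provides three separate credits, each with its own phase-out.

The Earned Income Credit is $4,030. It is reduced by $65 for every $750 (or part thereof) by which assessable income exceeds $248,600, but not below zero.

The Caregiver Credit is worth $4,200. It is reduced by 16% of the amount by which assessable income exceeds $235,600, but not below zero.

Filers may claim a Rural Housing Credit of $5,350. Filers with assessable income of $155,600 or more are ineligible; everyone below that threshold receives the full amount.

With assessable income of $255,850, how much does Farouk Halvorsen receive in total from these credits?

Earned Income Credit: income exceeds $248,600 by $7,250, which is 10 full-or-partial $750 increments; reduction = 10 × $65 = $650, leaving $3,380.
Caregiver Credit: 16% of the $20,250 excess over $235,600 is $3,240; credit = $4,200 − $3,240 = $960.
Rural Housing Credit: $255,850 meets or exceeds the $155,600 cutoff, so the credit is $0.
Total: $3,380 + $960 + $0 = $4,340.

$4,340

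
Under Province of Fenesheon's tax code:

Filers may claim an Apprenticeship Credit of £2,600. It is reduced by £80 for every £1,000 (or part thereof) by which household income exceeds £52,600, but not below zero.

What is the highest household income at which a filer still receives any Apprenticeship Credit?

After 32 increments the reduction is 32 × £80 = £2,560, leaving £40; one more increment wipes it out. Increment 32 ends at excess 32 × £1,000 = £32,000, so the highest qualifying income is £52,600 + £32,000 = £84,600.

£84,600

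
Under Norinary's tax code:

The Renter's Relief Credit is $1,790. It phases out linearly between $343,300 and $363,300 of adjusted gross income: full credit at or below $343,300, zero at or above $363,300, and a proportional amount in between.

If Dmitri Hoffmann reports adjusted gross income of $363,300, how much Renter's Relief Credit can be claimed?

$0

Renter's Relief Credit: $363,300 is at or above $363,300, so the credit is $0.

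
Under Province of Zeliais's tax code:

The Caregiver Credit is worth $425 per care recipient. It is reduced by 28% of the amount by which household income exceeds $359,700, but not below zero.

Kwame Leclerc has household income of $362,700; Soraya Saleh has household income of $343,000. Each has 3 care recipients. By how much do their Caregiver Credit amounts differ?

Kwame ($362,700): Caregiver Credit: base = 3 × $425 = $1,275. 28% of the $3,000 excess over $359,700 is $840; credit = $1,275 − $840 = $435.
Soraya ($343,000): Caregiver Credit: base = 3 × $425 = $1,275. $343,000 is at or below the $359,700 threshold, so the full $1,275 applies.
Difference: |$435 − $1,275| = $840.

$840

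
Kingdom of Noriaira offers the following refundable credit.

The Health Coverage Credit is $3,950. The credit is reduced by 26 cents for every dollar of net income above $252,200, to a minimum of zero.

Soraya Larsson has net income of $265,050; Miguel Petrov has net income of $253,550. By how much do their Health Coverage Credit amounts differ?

Soraya ($265,050): Health Coverage Credit: 26% of the $12,850 excess over $252,200 is $3,341; credit = $3,950 − $3,341 = $609.
Miguel ($253,550): Health Coverage Credit: 26% of the $1,350 excess over $252,200 is $351; credit = $3,950 − $351 = $3,599.
Difference: |$609 − $3,599| = $2,990.

$2,990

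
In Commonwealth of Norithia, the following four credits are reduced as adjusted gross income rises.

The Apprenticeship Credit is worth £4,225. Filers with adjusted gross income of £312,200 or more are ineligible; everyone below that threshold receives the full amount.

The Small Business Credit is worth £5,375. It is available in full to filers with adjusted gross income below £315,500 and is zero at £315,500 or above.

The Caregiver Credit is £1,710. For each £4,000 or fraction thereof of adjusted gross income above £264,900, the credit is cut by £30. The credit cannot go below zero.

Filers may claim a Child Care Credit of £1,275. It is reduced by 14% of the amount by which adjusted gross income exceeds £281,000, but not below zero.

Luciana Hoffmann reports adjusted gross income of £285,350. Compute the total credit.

£11,796

Apprenticeship Credit: £285,350 is below the £312,200 cutoff, so the full £4,225 applies.
Small Business Credit: £285,350 is below the £315,500 cutoff, so the full £5,375 applies.
Caregiver Credit: income exceeds £264,900 by £20,450, which is 6 full-or-partial £4,000 increments; reduction = 6 × £30 = £180, leaving £1,530.
Child Care Credit: 14% of the £4,350 excess over £281,000 is £609; credit = £1,275 − £609 = £666.
Total: £4,225 + £5,375 + £1,530 + £666 = £11,796.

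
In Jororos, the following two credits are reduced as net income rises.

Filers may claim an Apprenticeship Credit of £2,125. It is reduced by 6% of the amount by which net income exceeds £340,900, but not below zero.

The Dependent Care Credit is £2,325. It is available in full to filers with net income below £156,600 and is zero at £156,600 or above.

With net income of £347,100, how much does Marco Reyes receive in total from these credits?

Apprenticeship Credit: 6% of the £6,200 excess over £340,900 is £372; credit = £2,125 − £372 = £1,753.
Dependent Care Credit: £347,100 meets or exceeds the £156,600 cutoff, so the credit is £0.
Total: £1,753 + £0 = £1,753.

£1,753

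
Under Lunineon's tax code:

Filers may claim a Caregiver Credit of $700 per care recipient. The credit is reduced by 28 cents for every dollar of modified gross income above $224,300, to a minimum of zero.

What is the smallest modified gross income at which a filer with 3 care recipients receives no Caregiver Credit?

Full credit = 3 × $700 = $2,100.
The credit falls by 28% of each dollar above $224,300, so it reaches zero when the excess is $2,100 / 28% = $7,500: income = $224,300 + $7,500 = $231,800.

$231,800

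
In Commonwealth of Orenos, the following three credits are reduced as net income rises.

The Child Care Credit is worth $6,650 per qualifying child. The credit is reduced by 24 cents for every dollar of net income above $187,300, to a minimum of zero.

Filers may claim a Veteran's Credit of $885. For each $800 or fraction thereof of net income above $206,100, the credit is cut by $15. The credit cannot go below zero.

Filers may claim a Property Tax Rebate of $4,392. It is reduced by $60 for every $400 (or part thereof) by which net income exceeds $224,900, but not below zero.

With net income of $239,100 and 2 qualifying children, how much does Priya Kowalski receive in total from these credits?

Child Care Credit: base = 2 × $6,650 = $13,300. 24% of the $51,800 excess over $187,300 is $12,432; credit = $13,300 − $12,432 = $868.
Veteran's Credit: income exceeds $206,100 by $33,000, which is 42 full-or-partial $800 increments; reduction = 42 × $15 = $630, leaving $255.
Property Tax Rebate: income exceeds $224,900 by $14,200, which is 36 full-or-partial $400 increments; reduction = 36 × $60 = $2,160, leaving $2,232.
Total: $868 + $255 + $2,232 = $3,355.

$3,355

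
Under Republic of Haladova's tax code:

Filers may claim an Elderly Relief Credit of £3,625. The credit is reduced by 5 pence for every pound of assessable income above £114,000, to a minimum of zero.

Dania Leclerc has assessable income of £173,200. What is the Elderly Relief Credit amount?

Elderly Relief Credit: 5% of the £59,200 excess over £114,000 is £2,960; credit = £3,625 − £2,960 = £665.

£665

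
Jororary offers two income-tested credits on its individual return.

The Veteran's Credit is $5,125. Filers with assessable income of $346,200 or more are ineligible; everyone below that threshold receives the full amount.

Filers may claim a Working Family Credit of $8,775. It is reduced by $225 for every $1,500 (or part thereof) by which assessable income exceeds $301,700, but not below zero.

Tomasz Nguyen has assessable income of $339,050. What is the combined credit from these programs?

Veteran's Credit: $339,050 is below the $346,200 cutoff, so the full $5,125 applies.
Working Family Credit: income exceeds $301,700 by $37,350, which is 25 full-or-partial $1,500 increments; reduction = 25 × $225 = $5,625, leaving $3,150.
Total: $5,125 + $3,150 = $8,275.

$8,275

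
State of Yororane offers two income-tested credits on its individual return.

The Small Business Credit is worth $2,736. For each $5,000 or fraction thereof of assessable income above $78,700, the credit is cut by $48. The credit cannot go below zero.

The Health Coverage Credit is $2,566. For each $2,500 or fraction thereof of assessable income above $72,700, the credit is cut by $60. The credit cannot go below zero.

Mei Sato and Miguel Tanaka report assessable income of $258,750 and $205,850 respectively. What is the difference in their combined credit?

Mei ($258,750): Small Business Credit: income exceeds $78,700 by $180,050, which is 37 full-or-partial $5,000 increments; reduction = 37 × $48 = $1,776, leaving $960. Health Coverage Credit: income exceeds $72,700 by $186,050 → 75 increments × $60 = $4,500 ≥ base, so the credit is $0. total $960 + $0 = $960
Miguel ($205,850): Small Business Credit: income exceeds $78,700 by $127,150, which is 26 full-or-partial $5,000 increments; reduction = 26 × $48 = $1,248, leaving $1,488. Health Coverage Credit: income exceeds $72,700 by $133,150 → 54 increments × $60 = $3,240 ≥ base, so the credit is $0. total $1,488 + $0 = $1,488
Difference: |$960 − $1,488| = $528.

$528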